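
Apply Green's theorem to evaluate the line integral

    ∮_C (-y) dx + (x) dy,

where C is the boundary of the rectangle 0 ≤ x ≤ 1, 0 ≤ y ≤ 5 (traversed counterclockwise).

Green's theorem converts the closed line integral into a double integral over the enclosed region D:

    ∮_C P dx + Q dy = ∬_D (∂Q/∂x - ∂P/∂y) dA.

Here P = -y, Q = x, so

    ∂Q/∂x = 1,    ∂P/∂y = -1,
    ∂Q/∂x - ∂P/∂y = 2.

D is the region 0 ≤ x ≤ 1, 0 ≤ y ≤ 5. Evaluating the double integral:

    ∬_D (2) dA = ∫_0^{1} ∫_0^{5} (2) dy dx.

Inner (y from 0 to 5): 10.
Outer (x from 0 to 1): 10.

Therefore ∮_C P dx + Q dy = 10.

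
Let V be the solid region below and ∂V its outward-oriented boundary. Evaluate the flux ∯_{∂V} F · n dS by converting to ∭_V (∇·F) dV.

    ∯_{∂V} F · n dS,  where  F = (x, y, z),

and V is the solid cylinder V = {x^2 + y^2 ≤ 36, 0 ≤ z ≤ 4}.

By the divergence theorem,

    ∯_{∂V} F · n dS = ∭_V (∇ · F) dV.

Compute the divergence:
    ∇ · F = ∂F_x/∂x + ∂F_y/∂y + ∂F_z/∂z = 1 + 1 + 1 = 3.

In cylindrical coordinates, x = r cos(θ), y = r sin(θ), z = z, dV = r dr dθ dz, with 0 ≤ r ≤ 6, 0 ≤ θ ≤ 2π, 0 ≤ z ≤ 4.

The integrand, after substitution and multiplying by the volume element, becomes (3) · r, so

    ∭_V (∇·F) dV = ∫_0^{2π} ∫_0^{6} ∫_0^{4} (3) · r dz dr dθ.

Inner (z from 0 to 4): 12r.
Middle (r from 0 to 6): 216.
Outer (θ from 0 to 2π): 432π.

Therefore ∯_{∂V} F · n dS = 432π.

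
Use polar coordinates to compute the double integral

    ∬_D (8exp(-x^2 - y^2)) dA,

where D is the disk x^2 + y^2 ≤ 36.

The region D is 0 ≤ r ≤ 6, 0 ≤ θ ≤ 2π in polar coordinates, where x = r cos(θ), y = r sin(θ), and dA = r dr dθ.

Under the substitution, the integrand becomes 8exp(-r^2), so

    ∬_D (8exp(-x^2 - y^2)) dA = ∫_{0}^{2π} ∫_{0}^{6} (8exp(-r^2)) · r dr dθ.

Inner integral (in r): ∫_{0}^{6} (8exp(-r^2)) · r dr = 4 - 4exp(-36).

Outer integral (in θ): ∫_{0}^{2π} (4 - 4exp(-36)) dθ = -8π exp(-36) + 8π.

Therefore ∬_D (8exp(-x^2 - y^2)) dA = -8π exp(-36) + 8π.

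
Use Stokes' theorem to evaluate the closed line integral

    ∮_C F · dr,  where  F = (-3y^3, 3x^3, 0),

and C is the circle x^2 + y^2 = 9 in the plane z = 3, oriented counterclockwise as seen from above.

Let S be the flat disk x^2 + y^2 ≤ 9 in the plane z = 3, with upward unit normal n̂ = ẑ. By Stokes' theorem,

    ∮_C F · dr = ∬_S (∇ × F) · n̂ dS = ∬_D (curl F)_z dA,

where D is the disk x^2 + y^2 ≤ 9.

Compute the curl of F = (-3y^3, 3x^3, 0):
    (∇ × F)_x = ∂F_z/∂y - ∂F_y/∂z = 0,
    (∇ × F)_y = ∂F_x/∂z - ∂F_z/∂x = 0,
    (∇ × F)_z = ∂F_y/∂x - ∂F_x/∂y = 9x^2 + 9y^2.

On z = 3, (curl F)_z = 9x^2 + 9y^2.

Convert to polar (x = r cos θ, y = r sin θ, dA = r dr dθ); the integrand becomes 9r^2, so

    ∬_D (curl F)_z dA = ∫_0^{2π} ∫_0^{3} (9r^2) · r dr dθ.

Inner (r from 0 to 3): 729/4.
Outer (θ from 0 to 2π): 729π/2.

Therefore ∮_C F · dr = 729π/2.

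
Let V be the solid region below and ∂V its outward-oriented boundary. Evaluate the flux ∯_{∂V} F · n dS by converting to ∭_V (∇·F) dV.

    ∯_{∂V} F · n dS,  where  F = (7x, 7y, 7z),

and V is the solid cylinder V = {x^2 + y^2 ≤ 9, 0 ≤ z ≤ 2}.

By the divergence theorem,

    ∯_{∂V} F · n dS = ∭_V (∇ · F) dV.

Compute the divergence:
    ∇ · F = ∂F_x/∂x + ∂F_y/∂y + ∂F_z/∂z = 7 + 7 + 7 = 21.

In cylindrical coordinates, x = r cos(θ), y = r sin(θ), z = z, dV = r dr dθ dz, with 0 ≤ r ≤ 3, 0 ≤ θ ≤ 2π, 0 ≤ z ≤ 2.

The integrand, after substitution and multiplying by the volume element, becomes (21) · r, so

    ∭_V (∇·F) dV = ∫_0^{2π} ∫_0^{3} ∫_0^{2} (21) · r dz dr dθ.

Inner (z from 0 to 2): 42r.
Middle (r from 0 to 3): 189.
Outer (θ from 0 to 2π): 378π.

Therefore ∯_{∂V} F · n dS = 378π.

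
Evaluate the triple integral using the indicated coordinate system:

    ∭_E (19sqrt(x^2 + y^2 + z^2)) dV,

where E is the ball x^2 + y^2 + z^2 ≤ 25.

In spherical coordinates, x = ρ sin(φ) cos(θ), y = ρ sin(φ) sin(θ), z = ρ cos(φ), and dV = ρ^2 sin(φ) dρ dφ dθ.

The integrand becomes 19ρ, so

    ∭_E (19sqrt(x^2 + y^2 + z^2)) dV = ∫_{0}^{2π} ∫_{0}^{π} ∫_{0}^{5} (19ρ) · ρ^2 sin(φ) dρ dφ dθ.

Inner (ρ): 11875sin(φ)/4.
Middle (φ): 11875/2.
Outer (θ): 11875π.

Therefore the triple integral equals 11875π.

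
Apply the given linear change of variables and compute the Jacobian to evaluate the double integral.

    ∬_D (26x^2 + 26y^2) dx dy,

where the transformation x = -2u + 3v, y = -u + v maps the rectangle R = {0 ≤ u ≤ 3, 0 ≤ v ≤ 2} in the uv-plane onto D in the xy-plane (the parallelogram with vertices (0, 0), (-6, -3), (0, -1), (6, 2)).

Compute the Jacobian determinant of (x, y) with respect to (u, v):

    ∂(x,y)/∂(u,v) = | -2  3 | = (-2)(1) - (3)(-1) = 1.
                   | -1  1 |

Its absolute value is |J| = 1 (the area scaling factor).

Substituting x = -2u + 3v, y = -u + v into the integrand,

    26x^2 + 26y^2 → 130u^2 - 364u v + 260v^2,

so the integral becomes

    ∬_R (130u^2 - 364u v + 260v^2) · |J| du dv = ∫_0^3 ∫_0^2 (130u^2 - 364u v + 260v^2) dv du.

Inner (v): 260u^2 - 728u + 2080/3.
Outer (u): 1144.

Therefore ∬_D (26x^2 + 26y^2) dx dy = 1144.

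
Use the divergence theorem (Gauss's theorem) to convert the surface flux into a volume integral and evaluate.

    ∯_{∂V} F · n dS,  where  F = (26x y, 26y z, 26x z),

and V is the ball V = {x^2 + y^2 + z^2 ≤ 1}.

By the divergence theorem,

    ∯_{∂V} F · n dS = ∭_V (∇ · F) dV.

Compute the divergence:
    ∇ · F = ∂F_x/∂x + ∂F_y/∂y + ∂F_z/∂z = 26y + 26z + 26x = 26x + 26y + 26z.

In spherical coordinates, x = ρ sin(φ) cos(θ), y = ρ sin(φ) sin(θ), z = ρ cos(φ), dV = ρ^2 sin(φ) dρ dφ dθ, with 0 ≤ ρ ≤ 1, 0 ≤ φ ≤ π, 0 ≤ θ ≤ 2π.

The integrand, after substitution and multiplying by the volume element, becomes (26ρ (sqrt(2)sin(φ)sin(θ + π/4) + cos(φ))) · ρ^2 sin(φ), so

    ∭_V (∇·F) dV = ∫_0^{2π} ∫_0^{π} ∫_0^{1} (26ρ (sqrt(2)sin(φ)sin(θ + π/4) + cos(φ))) · ρ^2 sin(φ) dρ dφ dθ.

Inner (ρ from 0 to 1): 13(sqrt(2)sin(φ)sin(θ + π/4) + cos(φ))sin(φ)/2.
Middle (φ from 0 to π): 13sqrt(2)π sin(θ + π/4)/4.
Outer (θ from 0 to 2π): 0.

Therefore ∯_{∂V} F · n dS = 0.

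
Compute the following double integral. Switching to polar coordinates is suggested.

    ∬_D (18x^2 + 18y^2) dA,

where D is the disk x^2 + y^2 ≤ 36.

The region D is 0 ≤ r ≤ 6, 0 ≤ θ ≤ 2π in polar coordinates, where x = r cos(θ), y = r sin(θ), and dA = r dr dθ.

Under the substitution, the integrand becomes 18r^2, so

    ∬_D (18x^2 + 18y^2) dA = ∫_{0}^{2π} ∫_{0}^{6} (18r^2) · r dr dθ.

Inner integral (in r): ∫_{0}^{6} (18r^2) · r dr = 5832.

Outer integral (in θ): ∫_{0}^{2π} (5832) dθ = 11664π.

Therefore ∬_D (18x^2 + 18y^2) dA = 11664π.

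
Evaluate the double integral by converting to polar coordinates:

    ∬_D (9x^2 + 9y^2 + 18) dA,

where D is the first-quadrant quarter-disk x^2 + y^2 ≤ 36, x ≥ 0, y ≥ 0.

The region D is 0 ≤ r ≤ 6, 0 ≤ θ ≤ π/2 in polar coordinates, where x = r cos(θ), y = r sin(θ), and dA = r dr dθ.

Under the substitution, the integrand becomes 9r^2 + 18, so

    ∬_D (9x^2 + 9y^2 + 18) dA = ∫_{0}^{π/2} ∫_{0}^{6} (9r^2 + 18) · r dr dθ.

Inner integral (in r): ∫_{0}^{6} (9r^2 + 18) · r dr = 3240.

Outer integral (in θ): ∫_{0}^{π/2} (3240) dθ = 1620π.

Therefore ∬_D (9x^2 + 9y^2 + 18) dA = 1620π.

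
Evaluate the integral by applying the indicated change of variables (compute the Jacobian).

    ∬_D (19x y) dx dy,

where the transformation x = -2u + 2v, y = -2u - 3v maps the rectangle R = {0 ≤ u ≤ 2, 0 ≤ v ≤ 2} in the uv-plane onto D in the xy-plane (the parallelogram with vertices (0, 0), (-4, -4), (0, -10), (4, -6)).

Compute the Jacobian determinant of (x, y) with respect to (u, v):

    ∂(x,y)/∂(u,v) = | -2  2 | = (-2)(-3) - (2)(-2) = 10.
                   | -2  -3 |

Its absolute value is |J| = 10 (the area scaling factor).

Substituting x = -2u + 2v, y = -2u - 3v into the integrand,

    19x y → 76u^2 + 38u v - 114v^2,

so the integral becomes

    ∬_R (76u^2 + 38u v - 114v^2) · |J| du dv = ∫_0^2 ∫_0^2 (760u^2 + 380u v - 1140v^2) dv du.

Inner (v): 1520u^2 + 760u - 3040.
Outer (u): -1520/3.

Therefore ∬_D (19x y) dx dy = -1520/3.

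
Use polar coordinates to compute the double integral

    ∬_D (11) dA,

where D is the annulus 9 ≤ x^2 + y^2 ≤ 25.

The region D is 3 ≤ r ≤ 5, 0 ≤ θ ≤ 2π in polar coordinates, where x = r cos(θ), y = r sin(θ), and dA = r dr dθ.

Under the substitution, the integrand becomes 11, so

    ∬_D (11) dA = ∫_{0}^{2π} ∫_{3}^{5} (11) · r dr dθ.

Inner integral (in r): ∫_{3}^{5} (11) · r dr = 88.

Outer integral (in θ): ∫_{0}^{2π} (88) dθ = 176π.

Therefore ∬_D (11) dA = 176π.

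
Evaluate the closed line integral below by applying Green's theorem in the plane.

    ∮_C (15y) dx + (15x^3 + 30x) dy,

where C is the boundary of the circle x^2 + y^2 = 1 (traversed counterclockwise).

Green's theorem converts the closed line integral into a double integral over the enclosed region D:

    ∮_C P dx + Q dy = ∬_D (∂Q/∂x - ∂P/∂y) dA.

Here P = 15y, Q = 15x^3 + 30x, so

    ∂Q/∂x = 45x^2 + 30,    ∂P/∂y = 15,
    ∂Q/∂x - ∂P/∂y = 45x^2 + 15.

D is the region x^2 + y^2 ≤ 1. Evaluating the double integral:

In polar coordinates (x = r cos θ, y = r sin θ, dA = r dr dθ) the integrand becomes 45r^2cos(θ)^2 + 15, so

    ∬_D (45x^2 + 15) dA = ∫_0^{2π} ∫_0^{1} (45r^2cos(θ)^2 + 15) · r dr dθ.

Inner (r from 0 to 1): 45cos(θ)^2/4 + 15/2.
Outer (θ from 0 to 2π): 105π/4.

Therefore ∮_C P dx + Q dy = 105π/4.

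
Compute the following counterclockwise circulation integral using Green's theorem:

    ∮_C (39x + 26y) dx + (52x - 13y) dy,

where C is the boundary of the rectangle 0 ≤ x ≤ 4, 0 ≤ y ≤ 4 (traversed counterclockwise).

Green's theorem converts the closed line integral into a double integral over the enclosed region D:

    ∮_C P dx + Q dy = ∬_D (∂Q/∂x - ∂P/∂y) dA.

Here P = 39x + 26y, Q = 52x - 13y, so

    ∂Q/∂x = 52,    ∂P/∂y = 26,
    ∂Q/∂x - ∂P/∂y = 26.

D is the region 0 ≤ x ≤ 4, 0 ≤ y ≤ 4. Evaluating the double integral:

    ∬_D (26) dA = ∫_0^{4} ∫_0^{4} (26) dy dx.

Inner (y from 0 to 4): 104.
Outer (x from 0 to 4): 416.

Therefore ∮_C P dx + Q dy = 416.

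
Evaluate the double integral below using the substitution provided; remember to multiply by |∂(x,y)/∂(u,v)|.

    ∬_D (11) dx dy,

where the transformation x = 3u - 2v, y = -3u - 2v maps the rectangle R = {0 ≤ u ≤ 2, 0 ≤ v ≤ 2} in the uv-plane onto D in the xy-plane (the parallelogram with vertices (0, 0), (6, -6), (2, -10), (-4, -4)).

Compute the Jacobian determinant of (x, y) with respect to (u, v):

    ∂(x,y)/∂(u,v) = | 3  -2 | = (3)(-2) - (-2)(-3) = -12.
                   | -3  -2 |

Its absolute value is |J| = 12 (the area scaling factor).

Substituting x = 3u - 2v, y = -3u - 2v into the integrand,

    11 → 11,

so the integral becomes

    ∬_R (11) · |J| du dv = ∫_0^2 ∫_0^2 (132) dv du.

Inner (v): 264.
Outer (u): 528.

Therefore ∬_D (11) dx dy = 528.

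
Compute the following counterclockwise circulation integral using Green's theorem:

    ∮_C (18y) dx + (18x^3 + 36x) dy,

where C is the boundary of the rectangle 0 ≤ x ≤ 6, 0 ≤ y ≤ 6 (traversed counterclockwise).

Green's theorem converts the closed line integral into a double integral over the enclosed region D:

    ∮_C P dx + Q dy = ∬_D (∂Q/∂x - ∂P/∂y) dA.

Here P = 18y, Q = 18x^3 + 36x, so

    ∂Q/∂x = 54x^2 + 36,    ∂P/∂y = 18,
    ∂Q/∂x - ∂P/∂y = 54x^2 + 18.

D is the region 0 ≤ x ≤ 6, 0 ≤ y ≤ 6. Evaluating the double integral:

    ∬_D (54x^2 + 18) dA = ∫_0^{6} ∫_0^{6} (54x^2 + 18) dy dx.

Inner (y from 0 to 6): 324x^2 + 108.
Outer (x from 0 to 6): 23976.

Therefore ∮_C P dx + Q dy = 23976.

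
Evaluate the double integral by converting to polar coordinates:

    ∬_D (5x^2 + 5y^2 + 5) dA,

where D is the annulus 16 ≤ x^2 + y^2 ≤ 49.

The region D is 4 ≤ r ≤ 7, 0 ≤ θ ≤ 2π in polar coordinates, where x = r cos(θ), y = r sin(θ), and dA = r dr dθ.

Under the substitution, the integrand becomes 5r^2 + 5, so

    ∬_D (5x^2 + 5y^2 + 5) dA = ∫_{0}^{2π} ∫_{4}^{7} (5r^2 + 5) · r dr dθ.

Inner integral (in r): ∫_{4}^{7} (5r^2 + 5) · r dr = 11055/4.

Outer integral (in θ): ∫_{0}^{2π} (11055/4) dθ = 11055π/2.

Therefore ∬_D (5x^2 + 5y^2 + 5) dA = 11055π/2.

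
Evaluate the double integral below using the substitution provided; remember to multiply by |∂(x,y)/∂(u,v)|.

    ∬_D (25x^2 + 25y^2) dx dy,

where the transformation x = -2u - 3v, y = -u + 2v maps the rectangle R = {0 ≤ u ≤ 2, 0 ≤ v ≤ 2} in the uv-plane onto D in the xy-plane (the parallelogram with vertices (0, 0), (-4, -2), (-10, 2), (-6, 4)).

Compute the Jacobian determinant of (x, y) with respect to (u, v):

    ∂(x,y)/∂(u,v) = | -2  -3 | = (-2)(2) - (-3)(-1) = -7.
                   | -1  2 |

Its absolute value is |J| = 7 (the area scaling factor).

Substituting x = -2u - 3v, y = -u + 2v into the integrand,

    25x^2 + 25y^2 → 125u^2 + 200u v + 325v^2,

so the integral becomes

    ∬_R (125u^2 + 200u v + 325v^2) · |J| du dv = ∫_0^2 ∫_0^2 (875u^2 + 1400u v + 2275v^2) dv du.

Inner (v): 1750u^2 + 2800u + 18200/3.
Outer (u): 22400.

Therefore ∬_D (25x^2 + 25y^2) dx dy = 22400.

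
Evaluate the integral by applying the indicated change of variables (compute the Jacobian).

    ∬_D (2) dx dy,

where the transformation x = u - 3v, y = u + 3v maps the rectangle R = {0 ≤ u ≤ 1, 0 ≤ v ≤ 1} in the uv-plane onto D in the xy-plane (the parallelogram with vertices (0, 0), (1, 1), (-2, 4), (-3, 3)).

Compute the Jacobian determinant of (x, y) with respect to (u, v):

    ∂(x,y)/∂(u,v) = | 1  -3 | = (1)(3) - (-3)(1) = 6.
                   | 1  3 |

Its absolute value is |J| = 6 (the area scaling factor).

Substituting x = u - 3v, y = u + 3v into the integrand,

    2 → 2,

so the integral becomes

    ∬_R (2) · |J| du dv = ∫_0^1 ∫_0^1 (12) dv du.

Inner (v): 12.
Outer (u): 12.

Therefore ∬_D (2) dx dy = 12.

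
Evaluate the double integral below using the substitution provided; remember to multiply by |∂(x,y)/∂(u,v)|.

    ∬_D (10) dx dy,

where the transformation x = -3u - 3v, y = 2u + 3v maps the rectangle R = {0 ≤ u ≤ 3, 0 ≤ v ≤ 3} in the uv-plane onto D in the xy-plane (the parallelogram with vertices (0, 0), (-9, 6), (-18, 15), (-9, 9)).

Compute the Jacobian determinant of (x, y) with respect to (u, v):

    ∂(x,y)/∂(u,v) = | -3  -3 | = (-3)(3) - (-3)(2) = -3.
                   | 2  3 |

Its absolute value is |J| = 3 (the area scaling factor).

Substituting x = -3u - 3v, y = 2u + 3v into the integrand,

    10 → 10,

so the integral becomes

    ∬_R (10) · |J| du dv = ∫_0^3 ∫_0^3 (30) dv du.

Inner (v): 90.
Outer (u): 270.

Therefore ∬_D (10) dx dy = 270.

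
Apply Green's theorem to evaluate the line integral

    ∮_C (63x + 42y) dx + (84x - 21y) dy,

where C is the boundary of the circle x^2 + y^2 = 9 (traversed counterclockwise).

Green's theorem converts the closed line integral into a double integral over the enclosed region D:

    ∮_C P dx + Q dy = ∬_D (∂Q/∂x - ∂P/∂y) dA.

Here P = 63x + 42y, Q = 84x - 21y, so

    ∂Q/∂x = 84,    ∂P/∂y = 42,
    ∂Q/∂x - ∂P/∂y = 42.

D is the region x^2 + y^2 ≤ 9. Evaluating the double integral:

In polar coordinates (x = r cos θ, y = r sin θ, dA = r dr dθ) the integrand becomes 42, so

    ∬_D (42) dA = ∫_0^{2π} ∫_0^{3} (42) · r dr dθ.

Inner (r from 0 to 3): 189.
Outer (θ from 0 to 2π): 378π.

Therefore ∮_C P dx + Q dy = 378π.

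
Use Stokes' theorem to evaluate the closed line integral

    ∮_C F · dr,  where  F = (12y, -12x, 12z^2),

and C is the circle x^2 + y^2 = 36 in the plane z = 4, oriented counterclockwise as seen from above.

Let S be the flat disk x^2 + y^2 ≤ 36 in the plane z = 4, with upward unit normal n̂ = ẑ. By Stokes' theorem,

    ∮_C F · dr = ∬_S (∇ × F) · n̂ dS = ∬_D (curl F)_z dA,

where D is the disk x^2 + y^2 ≤ 36.

Compute the curl of F = (12y, -12x, 12z^2):
    (∇ × F)_x = ∂F_z/∂y - ∂F_y/∂z = 0,
    (∇ × F)_y = ∂F_x/∂z - ∂F_z/∂x = 0,
    (∇ × F)_z = ∂F_y/∂x - ∂F_x/∂y = -24.

On z = 4, (curl F)_z = -24.

Convert to polar (x = r cos θ, y = r sin θ, dA = r dr dθ); the integrand becomes -24, so

    ∬_D (curl F)_z dA = ∫_0^{2π} ∫_0^{6} (-24) · r dr dθ.

Inner (r from 0 to 6): -432.
Outer (θ from 0 to 2π): -864π.

Therefore ∮_C F · dr = -864π.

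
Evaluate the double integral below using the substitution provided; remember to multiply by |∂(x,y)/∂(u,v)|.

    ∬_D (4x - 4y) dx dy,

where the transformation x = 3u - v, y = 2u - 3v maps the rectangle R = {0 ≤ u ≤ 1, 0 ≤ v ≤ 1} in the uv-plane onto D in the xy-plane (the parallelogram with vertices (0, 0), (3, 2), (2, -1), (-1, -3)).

Compute the Jacobian determinant of (x, y) with respect to (u, v):

    ∂(x,y)/∂(u,v) = | 3  -1 | = (3)(-3) - (-1)(2) = -7.
                   | 2  -3 |

Its absolute value is |J| = 7 (the area scaling factor).

Substituting x = 3u - v, y = 2u - 3v into the integrand,

    4x - 4y → 4u + 8v,

so the integral becomes

    ∬_R (4u + 8v) · |J| du dv = ∫_0^1 ∫_0^1 (28u + 56v) dv du.

Inner (v): 28u + 28.
Outer (u): 42.

Therefore ∬_D (4x - 4y) dx dy = 42.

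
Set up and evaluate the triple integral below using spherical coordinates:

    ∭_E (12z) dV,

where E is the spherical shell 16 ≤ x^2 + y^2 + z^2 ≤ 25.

In spherical coordinates, x = ρ sin(φ) cos(θ), y = ρ sin(φ) sin(θ), z = ρ cos(φ), and dV = ρ^2 sin(φ) dρ dφ dθ.

The integrand becomes 12ρ cos(φ), so

    ∭_E (12z) dV = ∫_{0}^{2π} ∫_{0}^{π} ∫_{4}^{5} (12ρ cos(φ)) · ρ^2 sin(φ) dρ dφ dθ.

Inner (ρ): 1107sin(2φ)/2.
Middle (φ): 0.
Outer (θ): 0.

Therefore the triple integral equals 0.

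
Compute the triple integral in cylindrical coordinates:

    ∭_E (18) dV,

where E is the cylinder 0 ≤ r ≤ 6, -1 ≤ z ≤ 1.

In cylindrical coordinates, x = r cos(θ), y = r sin(θ), z = z, and dV = r dr dθ dz.

The integrand becomes 18, so

    ∭_E (18) dV = ∫_{0}^{2π} ∫_{0}^{6} ∫_{-1}^{1} (18) · r dz dr dθ.

Inner (z): 36r.
Middle (r from 0 to 6): 648.
Outer (θ): 1296π.

Therefore the triple integral equals 1296π.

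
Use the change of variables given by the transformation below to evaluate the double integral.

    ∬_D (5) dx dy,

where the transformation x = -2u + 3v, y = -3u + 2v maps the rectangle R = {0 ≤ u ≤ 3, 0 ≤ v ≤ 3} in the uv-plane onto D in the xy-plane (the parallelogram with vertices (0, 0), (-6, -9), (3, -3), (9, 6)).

Compute the Jacobian determinant of (x, y) with respect to (u, v):

    ∂(x,y)/∂(u,v) = | -2  3 | = (-2)(2) - (3)(-3) = 5.
                   | -3  2 |

Its absolute value is |J| = 5 (the area scaling factor).

Substituting x = -2u + 3v, y = -3u + 2v into the integrand,

    5 → 5,

so the integral becomes

    ∬_R (5) · |J| du dv = ∫_0^3 ∫_0^3 (25) dv du.

Inner (v): 75.
Outer (u): 225.

Therefore ∬_D (5) dx dy = 225.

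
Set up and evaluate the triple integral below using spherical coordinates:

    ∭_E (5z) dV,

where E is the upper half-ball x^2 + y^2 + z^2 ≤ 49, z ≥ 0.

In spherical coordinates, x = ρ sin(φ) cos(θ), y = ρ sin(φ) sin(θ), z = ρ cos(φ), and dV = ρ^2 sin(φ) dρ dφ dθ.

The integrand becomes 5ρ cos(φ), so

    ∭_E (5z) dV = ∫_{0}^{2π} ∫_{0}^{π/2} ∫_{0}^{7} (5ρ cos(φ)) · ρ^2 sin(φ) dρ dφ dθ.

Inner (ρ): 12005sin(2φ)/8.
Middle (φ): 12005/8.
Outer (θ): 12005π/4.

Therefore the triple integral equals 12005π/4.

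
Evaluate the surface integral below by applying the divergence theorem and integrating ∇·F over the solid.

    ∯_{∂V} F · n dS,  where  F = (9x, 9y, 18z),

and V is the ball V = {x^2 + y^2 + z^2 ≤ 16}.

By the divergence theorem,

    ∯_{∂V} F · n dS = ∭_V (∇ · F) dV.

Compute the divergence:
    ∇ · F = ∂F_x/∂x + ∂F_y/∂y + ∂F_z/∂z = 9 + 9 + 18 = 36.

In spherical coordinates, x = ρ sin(φ) cos(θ), y = ρ sin(φ) sin(θ), z = ρ cos(φ), dV = ρ^2 sin(φ) dρ dφ dθ, with 0 ≤ ρ ≤ 4, 0 ≤ φ ≤ π, 0 ≤ θ ≤ 2π.

The integrand, after substitution and multiplying by the volume element, becomes (36) · ρ^2 sin(φ), so

    ∭_V (∇·F) dV = ∫_0^{2π} ∫_0^{π} ∫_0^{4} (36) · ρ^2 sin(φ) dρ dφ dθ.

Inner (ρ from 0 to 4): 768sin(φ).
Middle (φ from 0 to π): 1536.
Outer (θ from 0 to 2π): 3072π.

Therefore ∯_{∂V} F · n dS = 3072π.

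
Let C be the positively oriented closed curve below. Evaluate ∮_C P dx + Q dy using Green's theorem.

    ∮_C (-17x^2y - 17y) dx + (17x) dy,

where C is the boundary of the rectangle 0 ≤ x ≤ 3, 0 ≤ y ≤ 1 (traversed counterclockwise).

Green's theorem converts the closed line integral into a double integral over the enclosed region D:

    ∮_C P dx + Q dy = ∬_D (∂Q/∂x - ∂P/∂y) dA.

Here P = -17x^2y - 17y, Q = 17x, so

    ∂Q/∂x = 17,    ∂P/∂y = -17x^2 - 17,
    ∂Q/∂x - ∂P/∂y = 17x^2 + 34.

D is the region 0 ≤ x ≤ 3, 0 ≤ y ≤ 1. Evaluating the double integral:

    ∬_D (17x^2 + 34) dA = ∫_0^{3} ∫_0^{1} (17x^2 + 34) dy dx.

Inner (y from 0 to 1): 17x^2 + 34.
Outer (x from 0 to 3): 255.

Therefore ∮_C P dx + Q dy = 255.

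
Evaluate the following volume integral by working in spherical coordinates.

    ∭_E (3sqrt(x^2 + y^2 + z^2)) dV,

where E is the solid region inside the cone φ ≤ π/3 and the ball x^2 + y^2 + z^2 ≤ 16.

In spherical coordinates, x = ρ sin(φ) cos(θ), y = ρ sin(φ) sin(θ), z = ρ cos(φ), and dV = ρ^2 sin(φ) dρ dφ dθ.

The integrand becomes 3ρ, so

    ∭_E (3sqrt(x^2 + y^2 + z^2)) dV = ∫_{0}^{2π} ∫_{0}^{π/3} ∫_{0}^{4} (3ρ) · ρ^2 sin(φ) dρ dφ dθ.

Inner (ρ): 192sin(φ).
Middle (φ): 96.
Outer (θ): 192π.

Therefore the triple integral equals 192π.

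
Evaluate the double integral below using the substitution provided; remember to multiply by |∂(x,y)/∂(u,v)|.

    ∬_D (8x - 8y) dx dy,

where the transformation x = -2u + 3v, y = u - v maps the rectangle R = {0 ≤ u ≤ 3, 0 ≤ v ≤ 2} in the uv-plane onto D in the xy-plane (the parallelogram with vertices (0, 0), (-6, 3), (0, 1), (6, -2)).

Compute the Jacobian determinant of (x, y) with respect to (u, v):

    ∂(x,y)/∂(u,v) = | -2  3 | = (-2)(-1) - (3)(1) = -1.
                   | 1  -1 |

Its absolute value is |J| = 1 (the area scaling factor).

Substituting x = -2u + 3v, y = u - v into the integrand,

    8x - 8y → -24u + 32v,

so the integral becomes

    ∬_R (-24u + 32v) · |J| du dv = ∫_0^3 ∫_0^2 (-24u + 32v) dv du.

Inner (v): 64 - 48u.
Outer (u): -24.

Therefore ∬_D (8x - 8y) dx dy = -24.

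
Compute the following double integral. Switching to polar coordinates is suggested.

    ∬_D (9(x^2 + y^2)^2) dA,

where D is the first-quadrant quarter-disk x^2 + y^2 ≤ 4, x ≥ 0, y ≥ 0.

The region D is 0 ≤ r ≤ 2, 0 ≤ θ ≤ π/2 in polar coordinates, where x = r cos(θ), y = r sin(θ), and dA = r dr dθ.

Under the substitution, the integrand becomes 9r^4, so

    ∬_D (9(x^2 + y^2)^2) dA = ∫_{0}^{π/2} ∫_{0}^{2} (9r^4) · r dr dθ.

Inner integral (in r): ∫_{0}^{2} (9r^4) · r dr = 96.

Outer integral (in θ): ∫_{0}^{π/2} (96) dθ = 48π.

Therefore ∬_D (9(x^2 + y^2)^2) dA = 48π.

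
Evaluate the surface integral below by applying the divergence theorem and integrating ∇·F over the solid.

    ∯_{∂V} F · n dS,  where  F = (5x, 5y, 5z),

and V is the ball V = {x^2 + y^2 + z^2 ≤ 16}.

By the divergence theorem,

    ∯_{∂V} F · n dS = ∭_V (∇ · F) dV.

Compute the divergence:
    ∇ · F = ∂F_x/∂x + ∂F_y/∂y + ∂F_z/∂z = 5 + 5 + 5 = 15.

In spherical coordinates, x = ρ sin(φ) cos(θ), y = ρ sin(φ) sin(θ), z = ρ cos(φ), dV = ρ^2 sin(φ) dρ dφ dθ, with 0 ≤ ρ ≤ 4, 0 ≤ φ ≤ π, 0 ≤ θ ≤ 2π.

The integrand, after substitution and multiplying by the volume element, becomes (15) · ρ^2 sin(φ), so

    ∭_V (∇·F) dV = ∫_0^{2π} ∫_0^{π} ∫_0^{4} (15) · ρ^2 sin(φ) dρ dφ dθ.

Inner (ρ from 0 to 4): 320sin(φ).
Middle (φ from 0 to π): 640.
Outer (θ from 0 to 2π): 1280π.

Therefore ∯_{∂V} F · n dS = 1280π.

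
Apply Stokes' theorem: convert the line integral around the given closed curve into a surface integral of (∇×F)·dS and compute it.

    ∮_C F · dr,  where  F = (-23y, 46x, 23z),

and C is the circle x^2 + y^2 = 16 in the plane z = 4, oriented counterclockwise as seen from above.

Let S be the flat disk x^2 + y^2 ≤ 16 in the plane z = 4, with upward unit normal n̂ = ẑ. By Stokes' theorem,

    ∮_C F · dr = ∬_S (∇ × F) · n̂ dS = ∬_D (curl F)_z dA,

where D is the disk x^2 + y^2 ≤ 16.

Compute the curl of F = (-23y, 46x, 23z):
    (∇ × F)_x = ∂F_z/∂y - ∂F_y/∂z = 0,
    (∇ × F)_y = ∂F_x/∂z - ∂F_z/∂x = 0,
    (∇ × F)_z = ∂F_y/∂x - ∂F_x/∂y = 69.

On z = 4, (curl F)_z = 69.

Convert to polar (x = r cos θ, y = r sin θ, dA = r dr dθ); the integrand becomes 69, so

    ∬_D (curl F)_z dA = ∫_0^{2π} ∫_0^{4} (69) · r dr dθ.

Inner (r from 0 to 4): 552.
Outer (θ from 0 to 2π): 1104π.

Therefore ∮_C F · dr = 1104π.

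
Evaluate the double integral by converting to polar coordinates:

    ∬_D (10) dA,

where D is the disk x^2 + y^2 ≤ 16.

The region D is 0 ≤ r ≤ 4, 0 ≤ θ ≤ 2π in polar coordinates, where x = r cos(θ), y = r sin(θ), and dA = r dr dθ.

Under the substitution, the integrand becomes 10, so

    ∬_D (10) dA = ∫_{0}^{2π} ∫_{0}^{4} (10) · r dr dθ.

Inner integral (in r): ∫_{0}^{4} (10) · r dr = 80.

Outer integral (in θ): ∫_{0}^{2π} (80) dθ = 160π.

Therefore ∬_D (10) dA = 160π.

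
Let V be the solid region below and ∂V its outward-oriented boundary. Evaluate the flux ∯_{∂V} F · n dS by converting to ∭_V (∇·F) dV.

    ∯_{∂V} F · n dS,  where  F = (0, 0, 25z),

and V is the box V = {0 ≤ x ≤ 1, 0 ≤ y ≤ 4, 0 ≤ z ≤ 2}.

By the divergence theorem,

    ∯_{∂V} F · n dS = ∭_V (∇ · F) dV.

Compute the divergence:
    ∇ · F = ∂F_x/∂x + ∂F_y/∂y + ∂F_z/∂z = 0 + 0 + 25 = 25.

V is a rectangular box, so dV = dx dy dz with 0 ≤ x ≤ 1, 0 ≤ y ≤ 4, 0 ≤ z ≤ 2.

Integrate (25) over V as an iterated integral:

    ∭_V (∇·F) dV = ∫_0^{1} ∫_0^{4} ∫_0^{2} (25) dz dy dx.

Inner (z from 0 to 2): 50.
Middle (y from 0 to 4): 200.
Outer (x from 0 to 1): 200.

Therefore ∯_{∂V} F · n dS = 200.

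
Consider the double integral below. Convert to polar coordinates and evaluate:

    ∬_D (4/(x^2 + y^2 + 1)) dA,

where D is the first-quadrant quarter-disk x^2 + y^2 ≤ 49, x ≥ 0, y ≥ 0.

The region D is 0 ≤ r ≤ 7, 0 ≤ θ ≤ π/2 in polar coordinates, where x = r cos(θ), y = r sin(θ), and dA = r dr dθ.

Under the substitution, the integrand becomes 4/(r^2 + 1), so

    ∬_D (4/(x^2 + y^2 + 1)) dA = ∫_{0}^{π/2} ∫_{0}^{7} (4/(r^2 + 1)) · r dr dθ.

Inner integral (in r): ∫_{0}^{7} (4/(r^2 + 1)) · r dr = log(2500).

Outer integral (in θ): ∫_{0}^{π/2} (log(2500)) dθ = π log(50).

Therefore ∬_D (4/(x^2 + y^2 + 1)) dA = π log(50).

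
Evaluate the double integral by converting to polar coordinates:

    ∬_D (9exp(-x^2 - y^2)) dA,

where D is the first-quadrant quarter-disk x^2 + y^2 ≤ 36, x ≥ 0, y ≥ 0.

The region D is 0 ≤ r ≤ 6, 0 ≤ θ ≤ π/2 in polar coordinates, where x = r cos(θ), y = r sin(θ), and dA = r dr dθ.

Under the substitution, the integrand becomes 9exp(-r^2), so

    ∬_D (9exp(-x^2 - y^2)) dA = ∫_{0}^{π/2} ∫_{0}^{6} (9exp(-r^2)) · r dr dθ.

Inner integral (in r): ∫_{0}^{6} (9exp(-r^2)) · r dr = 9/2 - 9exp(-36)/2.

Outer integral (in θ): ∫_{0}^{π/2} (9/2 - 9exp(-36)/2) dθ = -9π (1 - exp(36))exp(-36)/4.

Therefore ∬_D (9exp(-x^2 - y^2)) dA = -9π (1 - exp(36))exp(-36)/4.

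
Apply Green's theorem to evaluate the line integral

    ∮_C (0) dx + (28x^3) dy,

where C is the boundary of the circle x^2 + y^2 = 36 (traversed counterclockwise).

Green's theorem converts the closed line integral into a double integral over the enclosed region D:

    ∮_C P dx + Q dy = ∬_D (∂Q/∂x - ∂P/∂y) dA.

Here P = 0, Q = 28x^3, so

    ∂Q/∂x = 84x^2,    ∂P/∂y = 0,
    ∂Q/∂x - ∂P/∂y = 84x^2.

D is the region x^2 + y^2 ≤ 36. Evaluating the double integral:

In polar coordinates (x = r cos θ, y = r sin θ, dA = r dr dθ) the integrand becomes 84r^2cos(θ)^2, so

    ∬_D (84x^2) dA = ∫_0^{2π} ∫_0^{6} (84r^2cos(θ)^2) · r dr dθ.

Inner (r from 0 to 6): 27216cos(θ)^2.
Outer (θ from 0 to 2π): 27216π.

Therefore ∮_C P dx + Q dy = 27216π.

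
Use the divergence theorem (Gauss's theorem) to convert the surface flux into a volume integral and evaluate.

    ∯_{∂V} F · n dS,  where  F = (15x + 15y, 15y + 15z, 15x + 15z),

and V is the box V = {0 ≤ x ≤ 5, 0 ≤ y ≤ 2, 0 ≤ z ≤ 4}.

By the divergence theorem,

    ∯_{∂V} F · n dS = ∭_V (∇ · F) dV.

Compute the divergence:
    ∇ · F = ∂F_x/∂x + ∂F_y/∂y + ∂F_z/∂z = 15 + 15 + 15 = 45.

V is a rectangular box, so dV = dx dy dz with 0 ≤ x ≤ 5, 0 ≤ y ≤ 2, 0 ≤ z ≤ 4.

Integrate (45) over V as an iterated integral:

    ∭_V (∇·F) dV = ∫_0^{5} ∫_0^{2} ∫_0^{4} (45) dz dy dx.

Inner (z from 0 to 4): 180.
Middle (y from 0 to 2): 360.
Outer (x from 0 to 5): 1800.

Therefore ∯_{∂V} F · n dS = 1800.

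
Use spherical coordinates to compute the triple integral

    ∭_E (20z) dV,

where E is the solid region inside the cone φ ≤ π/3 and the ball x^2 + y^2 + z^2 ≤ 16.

In spherical coordinates, x = ρ sin(φ) cos(θ), y = ρ sin(φ) sin(θ), z = ρ cos(φ), and dV = ρ^2 sin(φ) dρ dφ dθ.

The integrand becomes 20ρ cos(φ), so

    ∭_E (20z) dV = ∫_{0}^{2π} ∫_{0}^{π/3} ∫_{0}^{4} (20ρ cos(φ)) · ρ^2 sin(φ) dρ dφ dθ.

Inner (ρ): 640sin(2φ).
Middle (φ): 480.
Outer (θ): 960π.

Therefore the triple integral equals 960π.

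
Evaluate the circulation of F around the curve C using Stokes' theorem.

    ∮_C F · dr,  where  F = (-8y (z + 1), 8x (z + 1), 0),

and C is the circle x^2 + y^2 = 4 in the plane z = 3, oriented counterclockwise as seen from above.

Let S be the flat disk x^2 + y^2 ≤ 4 in the plane z = 3, with upward unit normal n̂ = ẑ. By Stokes' theorem,

    ∮_C F · dr = ∬_S (∇ × F) · n̂ dS = ∬_D (curl F)_z dA,

where D is the disk x^2 + y^2 ≤ 4.

Compute the curl of F = (-8y (z + 1), 8x (z + 1), 0):
    (∇ × F)_x = ∂F_z/∂y - ∂F_y/∂z = -8x,
    (∇ × F)_y = ∂F_x/∂z - ∂F_z/∂x = -8y,
    (∇ × F)_z = ∂F_y/∂x - ∂F_x/∂y = 16z + 16.

On z = 3, (curl F)_z = 64.

Convert to polar (x = r cos θ, y = r sin θ, dA = r dr dθ); the integrand becomes 64, so

    ∬_D (curl F)_z dA = ∫_0^{2π} ∫_0^{2} (64) · r dr dθ.

Inner (r from 0 to 2): 128.
Outer (θ from 0 to 2π): 256π.

Therefore ∮_C F · dr = 256π.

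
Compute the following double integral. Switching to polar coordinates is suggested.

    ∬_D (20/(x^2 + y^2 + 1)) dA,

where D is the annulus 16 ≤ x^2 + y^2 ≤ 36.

The region D is 4 ≤ r ≤ 6, 0 ≤ θ ≤ 2π in polar coordinates, where x = r cos(θ), y = r sin(θ), and dA = r dr dθ.

Under the substitution, the integrand becomes 20/(r^2 + 1), so

    ∬_D (20/(x^2 + y^2 + 1)) dA = ∫_{0}^{2π} ∫_{4}^{6} (20/(r^2 + 1)) · r dr dθ.

Inner integral (in r): ∫_{4}^{6} (20/(r^2 + 1)) · r dr = log(4808584372417849/2015993900449).

Outer integral (in θ): ∫_{0}^{2π} (log(4808584372417849/2015993900449)) dθ = log((4808584372417849/2015993900449)^(2π)).

Therefore ∬_D (20/(x^2 + y^2 + 1)) dA = log((4808584372417849/2015993900449)^(2π)).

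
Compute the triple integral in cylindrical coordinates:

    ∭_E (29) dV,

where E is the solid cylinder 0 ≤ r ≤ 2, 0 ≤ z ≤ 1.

In cylindrical coordinates, x = r cos(θ), y = r sin(θ), z = z, and dV = r dr dθ dz.

The integrand becomes 29, so

    ∭_E (29) dV = ∫_{0}^{2π} ∫_{0}^{2} ∫_{0}^{1} (29) · r dz dr dθ.

Inner (z): 29r.
Middle (r from 0 to 2): 58.
Outer (θ): 116π.

Therefore the triple integral equals 116π.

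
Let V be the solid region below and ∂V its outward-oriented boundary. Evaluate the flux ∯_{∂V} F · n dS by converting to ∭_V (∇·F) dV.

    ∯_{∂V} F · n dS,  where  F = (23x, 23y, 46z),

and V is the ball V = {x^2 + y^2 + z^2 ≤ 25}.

By the divergence theorem,

    ∯_{∂V} F · n dS = ∭_V (∇ · F) dV.

Compute the divergence:
    ∇ · F = ∂F_x/∂x + ∂F_y/∂y + ∂F_z/∂z = 23 + 23 + 46 = 92.

In spherical coordinates, x = ρ sin(φ) cos(θ), y = ρ sin(φ) sin(θ), z = ρ cos(φ), dV = ρ^2 sin(φ) dρ dφ dθ, with 0 ≤ ρ ≤ 5, 0 ≤ φ ≤ π, 0 ≤ θ ≤ 2π.

The integrand, after substitution and multiplying by the volume element, becomes (92) · ρ^2 sin(φ), so

    ∭_V (∇·F) dV = ∫_0^{2π} ∫_0^{π} ∫_0^{5} (92) · ρ^2 sin(φ) dρ dφ dθ.

Inner (ρ from 0 to 5): 11500sin(φ)/3.
Middle (φ from 0 to π): 23000/3.
Outer (θ from 0 to 2π): 46000π/3.

Therefore ∯_{∂V} F · n dS = 46000π/3.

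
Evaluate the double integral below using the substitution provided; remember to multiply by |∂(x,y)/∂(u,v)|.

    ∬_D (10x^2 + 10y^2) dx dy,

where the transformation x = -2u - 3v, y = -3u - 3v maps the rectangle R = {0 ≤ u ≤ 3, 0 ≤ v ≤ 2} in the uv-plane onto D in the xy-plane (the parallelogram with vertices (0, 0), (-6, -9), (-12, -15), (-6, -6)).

Compute the Jacobian determinant of (x, y) with respect to (u, v):

    ∂(x,y)/∂(u,v) = | -2  -3 | = (-2)(-3) - (-3)(-3) = -3.
                   | -3  -3 |

Its absolute value is |J| = 3 (the area scaling factor).

Substituting x = -2u - 3v, y = -3u - 3v into the integrand,

    10x^2 + 10y^2 → 130u^2 + 300u v + 180v^2,

so the integral becomes

    ∬_R (130u^2 + 300u v + 180v^2) · |J| du dv = ∫_0^3 ∫_0^2 (390u^2 + 900u v + 540v^2) dv du.

Inner (v): 780u^2 + 1800u + 1440.
Outer (u): 19440.

Therefore ∬_D (10x^2 + 10y^2) dx dy = 19440.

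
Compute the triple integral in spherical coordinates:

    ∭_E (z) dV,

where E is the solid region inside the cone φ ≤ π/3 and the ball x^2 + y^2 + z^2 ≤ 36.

In spherical coordinates, x = ρ sin(φ) cos(θ), y = ρ sin(φ) sin(θ), z = ρ cos(φ), and dV = ρ^2 sin(φ) dρ dφ dθ.

The integrand becomes ρ cos(φ), so

    ∭_E (z) dV = ∫_{0}^{2π} ∫_{0}^{π/3} ∫_{0}^{6} (ρ cos(φ)) · ρ^2 sin(φ) dρ dφ dθ.

Inner (ρ): 162sin(2φ).
Middle (φ): 243/2.
Outer (θ): 243π.

Therefore the triple integral equals 243π.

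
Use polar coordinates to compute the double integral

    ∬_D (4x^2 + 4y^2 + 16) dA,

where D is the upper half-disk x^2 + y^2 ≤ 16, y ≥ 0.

The region D is 0 ≤ r ≤ 4, 0 ≤ θ ≤ π in polar coordinates, where x = r cos(θ), y = r sin(θ), and dA = r dr dθ.

Under the substitution, the integrand becomes 4r^2 + 16, so

    ∬_D (4x^2 + 4y^2 + 16) dA = ∫_{0}^{π} ∫_{0}^{4} (4r^2 + 16) · r dr dθ.

Inner integral (in r): ∫_{0}^{4} (4r^2 + 16) · r dr = 384.

Outer integral (in θ): ∫_{0}^{π} (384) dθ = 384π.

Therefore ∬_D (4x^2 + 4y^2 + 16) dA = 384π.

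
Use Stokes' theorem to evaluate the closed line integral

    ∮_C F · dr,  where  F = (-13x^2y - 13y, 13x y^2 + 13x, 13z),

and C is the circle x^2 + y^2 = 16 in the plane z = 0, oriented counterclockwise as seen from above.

Let S be the flat disk x^2 + y^2 ≤ 16 in the plane z = 0, with upward unit normal n̂ = ẑ. By Stokes' theorem,

    ∮_C F · dr = ∬_S (∇ × F) · n̂ dS = ∬_D (curl F)_z dA,

where D is the disk x^2 + y^2 ≤ 16.

Compute the curl of F = (-13x^2y - 13y, 13x y^2 + 13x, 13z):
    (∇ × F)_x = ∂F_z/∂y - ∂F_y/∂z = 0,
    (∇ × F)_y = ∂F_x/∂z - ∂F_z/∂x = 0,
    (∇ × F)_z = ∂F_y/∂x - ∂F_x/∂y = 13x^2 + 13y^2 + 26.

On z = 0, (curl F)_z = 13x^2 + 13y^2 + 26.

Convert to polar (x = r cos θ, y = r sin θ, dA = r dr dθ); the integrand becomes 13r^2 + 26, so

    ∬_D (curl F)_z dA = ∫_0^{2π} ∫_0^{4} (13r^2 + 26) · r dr dθ.

Inner (r from 0 to 4): 1040.
Outer (θ from 0 to 2π): 2080π.

Therefore ∮_C F · dr = 2080π.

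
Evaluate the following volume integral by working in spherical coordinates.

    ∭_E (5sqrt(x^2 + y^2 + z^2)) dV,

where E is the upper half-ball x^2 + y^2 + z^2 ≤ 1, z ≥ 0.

In spherical coordinates, x = ρ sin(φ) cos(θ), y = ρ sin(φ) sin(θ), z = ρ cos(φ), and dV = ρ^2 sin(φ) dρ dφ dθ.

The integrand becomes 5ρ, so

    ∭_E (5sqrt(x^2 + y^2 + z^2)) dV = ∫_{0}^{2π} ∫_{0}^{π/2} ∫_{0}^{1} (5ρ) · ρ^2 sin(φ) dρ dφ dθ.

Inner (ρ): 5sin(φ)/4.
Middle (φ): 5/4.
Outer (θ): 5π/2.

Therefore the triple integral equals 5π/2.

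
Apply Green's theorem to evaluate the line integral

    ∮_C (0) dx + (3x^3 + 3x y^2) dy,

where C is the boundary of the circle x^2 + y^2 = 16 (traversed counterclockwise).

Green's theorem converts the closed line integral into a double integral over the enclosed region D:

    ∮_C P dx + Q dy = ∬_D (∂Q/∂x - ∂P/∂y) dA.

Here P = 0, Q = 3x^3 + 3x y^2, so

    ∂Q/∂x = 9x^2 + 3y^2,    ∂P/∂y = 0,
    ∂Q/∂x - ∂P/∂y = 9x^2 + 3y^2.

D is the region x^2 + y^2 ≤ 16. Evaluating the double integral:

In polar coordinates (x = r cos θ, y = r sin θ, dA = r dr dθ) the integrand becomes 3r^2(cos(2θ) + 2), so

    ∬_D (9x^2 + 3y^2) dA = ∫_0^{2π} ∫_0^{4} (3r^2(cos(2θ) + 2)) · r dr dθ.

Inner (r from 0 to 4): 192cos(2θ) + 384.
Outer (θ from 0 to 2π): 768π.

Therefore ∮_C P dx + Q dy = 768π.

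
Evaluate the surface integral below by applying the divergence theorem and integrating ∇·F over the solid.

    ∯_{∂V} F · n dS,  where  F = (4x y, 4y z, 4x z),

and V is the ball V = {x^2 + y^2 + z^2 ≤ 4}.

By the divergence theorem,

    ∯_{∂V} F · n dS = ∭_V (∇ · F) dV.

Compute the divergence:
    ∇ · F = ∂F_x/∂x + ∂F_y/∂y + ∂F_z/∂z = 4y + 4z + 4x = 4x + 4y + 4z.

In spherical coordinates, x = ρ sin(φ) cos(θ), y = ρ sin(φ) sin(θ), z = ρ cos(φ), dV = ρ^2 sin(φ) dρ dφ dθ, with 0 ≤ ρ ≤ 2, 0 ≤ φ ≤ π, 0 ≤ θ ≤ 2π.

The integrand, after substitution and multiplying by the volume element, becomes (4ρ (sqrt(2)sin(φ)sin(θ + π/4) + cos(φ))) · ρ^2 sin(φ), so

    ∭_V (∇·F) dV = ∫_0^{2π} ∫_0^{π} ∫_0^{2} (4ρ (sqrt(2)sin(φ)sin(θ + π/4) + cos(φ))) · ρ^2 sin(φ) dρ dφ dθ.

Inner (ρ from 0 to 2): 16(sqrt(2)sin(φ)sin(θ + π/4) + cos(φ))sin(φ).
Middle (φ from 0 to π): 8sqrt(2)π sin(θ + π/4).
Outer (θ from 0 to 2π): 0.

Therefore ∯_{∂V} F · n dS = 0.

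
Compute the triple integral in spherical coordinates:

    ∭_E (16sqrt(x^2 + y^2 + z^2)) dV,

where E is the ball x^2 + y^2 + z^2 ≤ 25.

In spherical coordinates, x = ρ sin(φ) cos(θ), y = ρ sin(φ) sin(θ), z = ρ cos(φ), and dV = ρ^2 sin(φ) dρ dφ dθ.

The integrand becomes 16ρ, so

    ∭_E (16sqrt(x^2 + y^2 + z^2)) dV = ∫_{0}^{2π} ∫_{0}^{π} ∫_{0}^{5} (16ρ) · ρ^2 sin(φ) dρ dφ dθ.

Inner (ρ): 2500sin(φ).
Middle (φ): 5000.
Outer (θ): 10000π.

Therefore the triple integral equals 10000π.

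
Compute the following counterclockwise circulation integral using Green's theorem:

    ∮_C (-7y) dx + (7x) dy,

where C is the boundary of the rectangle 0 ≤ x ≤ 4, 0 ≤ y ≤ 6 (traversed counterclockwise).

Green's theorem converts the closed line integral into a double integral over the enclosed region D:

    ∮_C P dx + Q dy = ∬_D (∂Q/∂x - ∂P/∂y) dA.

Here P = -7y, Q = 7x, so

    ∂Q/∂x = 7,    ∂P/∂y = -7,
    ∂Q/∂x - ∂P/∂y = 14.

D is the region 0 ≤ x ≤ 4, 0 ≤ y ≤ 6. Evaluating the double integral:

    ∬_D (14) dA = ∫_0^{4} ∫_0^{6} (14) dy dx.

Inner (y from 0 to 6): 84.
Outer (x from 0 to 4): 336.

Therefore ∮_C P dx + Q dy = 336.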